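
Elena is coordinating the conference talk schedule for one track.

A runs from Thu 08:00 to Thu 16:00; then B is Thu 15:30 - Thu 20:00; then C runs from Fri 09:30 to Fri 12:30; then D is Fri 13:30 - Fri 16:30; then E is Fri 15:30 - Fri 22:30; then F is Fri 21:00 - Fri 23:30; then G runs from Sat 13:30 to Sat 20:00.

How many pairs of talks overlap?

3

Sorted by start: A, B, C, D, E, F, G.
B starts before A ends → A and B overlap.
C starts after A ends, so nothing later overlaps A either.
C starts after B ends, so nothing later overlaps B either.
D starts after C ends, so nothing later overlaps C either.
E starts before D ends → D and E overlap.
F starts after D ends, so nothing later overlaps D either.
F starts before E ends → E and F overlap.
G starts after E ends.
G starts after F ends.
Overlapping pairs: A & B, D & E, E & F — 3 in total.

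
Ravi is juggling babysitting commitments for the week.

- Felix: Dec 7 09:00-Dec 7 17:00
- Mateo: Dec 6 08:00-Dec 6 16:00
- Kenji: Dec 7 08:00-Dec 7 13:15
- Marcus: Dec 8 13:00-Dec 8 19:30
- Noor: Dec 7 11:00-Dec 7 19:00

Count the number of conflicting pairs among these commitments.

Check each pair: they overlap iff neither finishes before the other starts.
Sorted by start: Mateo, Kenji, Felix, Noor, Marcus.
Kenji starts after Mateo ends, so nothing later overlaps Mateo either.
Felix starts before Kenji ends → Kenji and Felix overlap.
Noor starts before Kenji ends → Kenji and Noor overlap.
Marcus starts after Kenji ends.
Noor starts before Felix ends → Felix and Noor overlap.
Marcus starts after Felix ends.
Marcus starts after Noor ends.
Overlapping pairs: Felix & Kenji, Felix & Noor, Kenji & Noor — 3 in total.

3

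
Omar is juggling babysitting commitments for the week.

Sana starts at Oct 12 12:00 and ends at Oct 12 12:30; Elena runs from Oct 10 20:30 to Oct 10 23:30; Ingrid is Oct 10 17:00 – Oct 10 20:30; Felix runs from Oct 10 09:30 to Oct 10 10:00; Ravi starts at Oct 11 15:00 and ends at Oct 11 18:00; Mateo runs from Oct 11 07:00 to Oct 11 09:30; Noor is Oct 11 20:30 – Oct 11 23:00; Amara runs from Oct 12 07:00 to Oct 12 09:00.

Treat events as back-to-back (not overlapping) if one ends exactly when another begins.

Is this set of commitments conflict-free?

Sorted by start: Felix, Ingrid, Elena, Mateo, Ravi, Noor, Amara, Sana.
Ingrid starts after Felix ends — done with Felix.
Elena starts exactly when Ingrid ends (back-to-back, no overlap) — done with Ingrid.
Mateo starts after Elena ends — done with Elena.
Ravi starts after Mateo ends — done with Mateo.
Noor starts after Ravi ends — done with Ravi.
Amara starts after Noor ends — done with Noor.
Sana starts after Amara ends.
Every pair is clear; the schedule has no overlaps.

Yes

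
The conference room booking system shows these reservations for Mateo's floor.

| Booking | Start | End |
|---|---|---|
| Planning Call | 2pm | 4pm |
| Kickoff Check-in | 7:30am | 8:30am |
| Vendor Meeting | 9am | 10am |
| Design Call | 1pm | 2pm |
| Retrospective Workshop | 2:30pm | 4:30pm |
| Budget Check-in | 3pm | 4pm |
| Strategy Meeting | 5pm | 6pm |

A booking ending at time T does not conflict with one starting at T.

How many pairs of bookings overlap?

3

Sorted by start: Kickoff Check-in, Vendor Meeting, Design Call, Planning Call, Retrospective Workshop, Budget Check-in, Strategy Meeting.
Vendor Meeting starts after Kickoff Check-in ends, so nothing later overlaps Kickoff Check-in either.
Design Call starts after Vendor Meeting ends, so nothing later overlaps Vendor Meeting either.
Planning Call starts exactly when Design Call ends (back-to-back, no overlap), so nothing later overlaps Design Call either.
Retrospective Workshop starts before Planning Call ends → Planning Call and Retrospective Workshop overlap.
Budget Check-in starts before Planning Call ends → Planning Call and Budget Check-in overlap.
Strategy Meeting starts after Planning Call ends.
Budget Check-in starts before Retrospective Workshop ends → Retrospective Workshop and Budget Check-in overlap.
Strategy Meeting starts after Retrospective Workshop ends.
Strategy Meeting starts after Budget Check-in ends.
Overlapping pairs: Budget Check-in & Planning Call, Budget Check-in & Retrospective Workshop, Planning Call & Retrospective Workshop — 3 in total.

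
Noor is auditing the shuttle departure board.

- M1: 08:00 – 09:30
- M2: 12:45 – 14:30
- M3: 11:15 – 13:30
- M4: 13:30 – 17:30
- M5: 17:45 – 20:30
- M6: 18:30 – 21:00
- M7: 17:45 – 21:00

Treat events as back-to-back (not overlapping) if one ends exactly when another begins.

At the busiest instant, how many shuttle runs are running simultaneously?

3

Walk through starts and ends in time order (an end at T is processed before a start at T):
08:00 start M1 → 1
09:30 end M1 → 0
11:15 start M3 → 1
12:45 start M2 → 2
13:30 end M3 → 1
13:30 start M4 → 2
14:30 end M2 → 1
17:30 end M4 → 0
17:45 start M5 → 1
17:45 start M7 → 2
18:30 start M6 → 3
20:30 end M5 → 2
21:00 end M6 → 1
21:00 end M7 → 0
Peak is 3, at 18:30 (M5, M6, M7).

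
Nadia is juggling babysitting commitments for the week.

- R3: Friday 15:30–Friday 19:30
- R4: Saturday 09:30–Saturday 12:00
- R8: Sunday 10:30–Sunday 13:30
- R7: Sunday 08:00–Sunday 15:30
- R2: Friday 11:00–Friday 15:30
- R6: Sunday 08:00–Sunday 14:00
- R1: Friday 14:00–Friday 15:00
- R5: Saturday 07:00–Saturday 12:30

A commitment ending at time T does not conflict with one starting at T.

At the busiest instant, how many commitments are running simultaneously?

Sweep the timeline, counting +1 at each start and −1 at each end (ends before starts at a tie):
Friday 11:00 start R2 → 1
Friday 14:00 start R1 → 2
Friday 15:00 end R1 → 1
Friday 15:30 end R2 → 0
Friday 15:30 start R3 → 1
Friday 19:30 end R3 → 0
Saturday 07:00 start R5 → 1
Saturday 09:30 start R4 → 2
Saturday 12:00 end R4 → 1
Saturday 12:30 end R5 → 0
Sunday 08:00 start R6 → 1
Sunday 08:00 start R7 → 2
Sunday 10:30 start R8 → 3
Sunday 13:30 end R8 → 2
Sunday 14:00 end R6 → 1
Sunday 15:30 end R7 → 0
Peak is 3, at Sunday 10:30 (R6, R7, R8).

3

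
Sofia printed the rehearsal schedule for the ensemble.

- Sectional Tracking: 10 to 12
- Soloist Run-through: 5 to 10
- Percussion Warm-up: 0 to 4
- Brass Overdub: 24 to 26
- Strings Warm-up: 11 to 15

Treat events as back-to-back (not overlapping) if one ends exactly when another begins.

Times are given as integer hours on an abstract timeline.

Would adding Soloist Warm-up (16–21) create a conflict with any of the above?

No — it doesn't clash with anything

Percussion Warm-up: ends 4 at or before Soloist Warm-up starts 16 → clear.
Soloist Run-through: ends 10 at or before Soloist Warm-up starts 16 → clear.
Sectional Tracking: ends 12 at or before Soloist Warm-up starts 16 → clear.
Strings Warm-up: ends 15 at or before Soloist Warm-up starts 16 → clear.
Brass Overdub: starts 24 at or after Soloist Warm-up ends 21 → clear.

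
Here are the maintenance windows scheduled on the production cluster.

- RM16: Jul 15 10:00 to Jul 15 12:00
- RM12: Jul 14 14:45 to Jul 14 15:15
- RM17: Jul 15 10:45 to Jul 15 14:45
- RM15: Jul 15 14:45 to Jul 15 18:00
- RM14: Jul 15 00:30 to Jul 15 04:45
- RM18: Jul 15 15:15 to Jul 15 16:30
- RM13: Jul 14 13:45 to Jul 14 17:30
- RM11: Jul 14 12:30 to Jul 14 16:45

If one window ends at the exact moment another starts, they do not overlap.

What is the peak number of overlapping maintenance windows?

3

Sort all start/end points and keep a running count:
Jul 14 12:30 start RM11 → 1
Jul 14 13:45 start RM13 → 2
Jul 14 14:45 start RM12 → 3
Jul 14 15:15 end RM12 → 2
Jul 14 16:45 end RM11 → 1
Jul 14 17:30 end RM13 → 0
Jul 15 00:30 start RM14 → 1
Jul 15 04:45 end RM14 → 0
Jul 15 10:00 start RM16 → 1
Jul 15 10:45 start RM17 → 2
Jul 15 12:00 end RM16 → 1
Jul 15 14:45 end RM17 → 0
Jul 15 14:45 start RM15 → 1
Jul 15 15:15 start RM18 → 2
Jul 15 16:30 end RM18 → 1
Jul 15 18:00 end RM15 → 0
Peak is 3, at Jul 14 14:45 (RM11, RM12, RM13).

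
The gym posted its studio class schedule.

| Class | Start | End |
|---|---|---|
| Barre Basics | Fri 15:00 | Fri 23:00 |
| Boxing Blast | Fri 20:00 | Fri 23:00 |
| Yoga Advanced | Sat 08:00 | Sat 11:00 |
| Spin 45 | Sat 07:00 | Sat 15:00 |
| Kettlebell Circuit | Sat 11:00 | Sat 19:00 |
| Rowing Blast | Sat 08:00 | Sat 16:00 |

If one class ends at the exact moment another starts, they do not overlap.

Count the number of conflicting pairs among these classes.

6

Sorted by start: Barre Basics, Boxing Blast, Spin 45, Yoga Advanced, Rowing Blast, Kettlebell Circuit.
Boxing Blast starts before Barre Basics ends → Barre Basics and Boxing Blast overlap.
Spin 45 starts after Barre Basics ends — done with Barre Basics.
Spin 45 starts after Boxing Blast ends — done with Boxing Blast.
Yoga Advanced starts before Spin 45 ends → Spin 45 and Yoga Advanced overlap.
Rowing Blast starts before Spin 45 ends → Spin 45 and Rowing Blast overlap.
Kettlebell Circuit starts before Spin 45 ends → Spin 45 and Kettlebell Circuit overlap.
Rowing Blast starts before Yoga Advanced ends → Yoga Advanced and Rowing Blast overlap.
Kettlebell Circuit starts exactly when Yoga Advanced ends (back-to-back, no overlap).
Kettlebell Circuit starts before Rowing Blast ends → Rowing Blast and Kettlebell Circuit overlap.
Overlapping pairs: Barre Basics & Boxing Blast, Kettlebell Circuit & Rowing Blast, Kettlebell Circuit & Spin 45, Rowing Blast & Spin 45, Rowing Blast & Yoga Advanced, Spin 45 & Yoga Advanced — 6 in total.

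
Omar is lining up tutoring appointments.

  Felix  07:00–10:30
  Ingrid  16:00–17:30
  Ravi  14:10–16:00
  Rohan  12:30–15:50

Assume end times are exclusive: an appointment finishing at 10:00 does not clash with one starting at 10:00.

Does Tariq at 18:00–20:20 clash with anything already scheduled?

Felix: ends 10:30 at or before Tariq starts 18:00 → clear.
Rohan: ends 15:50 at or before Tariq starts 18:00 → clear.
Ravi: ends 16:00 at or before Tariq starts 18:00 → clear.
Ingrid: ends 17:30 at or before Tariq starts 18:00 → clear.

No — it doesn't clash with anything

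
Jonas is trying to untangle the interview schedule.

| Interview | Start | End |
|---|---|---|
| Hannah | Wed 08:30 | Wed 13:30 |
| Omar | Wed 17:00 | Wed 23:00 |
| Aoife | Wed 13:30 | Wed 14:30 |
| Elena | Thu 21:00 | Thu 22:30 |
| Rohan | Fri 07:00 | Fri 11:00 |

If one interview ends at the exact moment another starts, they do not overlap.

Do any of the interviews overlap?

Sorted by start: Hannah, Aoife, Omar, Elena, Rohan.
Aoife starts exactly when Hannah ends (back-to-back, no overlap); Hannah is clear from here.
Omar starts after Aoife ends; Aoife is clear from here.
Elena starts after Omar ends; Omar is clear from here.
Rohan starts after Elena ends.
Every pair is clear; the schedule has no overlaps.

No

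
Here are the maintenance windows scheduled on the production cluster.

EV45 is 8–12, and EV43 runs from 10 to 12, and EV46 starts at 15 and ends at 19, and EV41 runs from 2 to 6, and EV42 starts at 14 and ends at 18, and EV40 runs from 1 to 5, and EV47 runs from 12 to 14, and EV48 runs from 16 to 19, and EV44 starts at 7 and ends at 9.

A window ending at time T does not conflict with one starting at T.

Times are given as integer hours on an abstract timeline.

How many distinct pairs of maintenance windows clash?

Sorted by start: EV40, EV41, EV44, EV45, EV43, EV47, EV42, EV46, EV48.
EV41 starts before EV40 ends → EV40 and EV41 overlap.
EV44 starts after EV40 ends — done with EV40.
EV44 starts after EV41 ends — done with EV41.
EV45 starts before EV44 ends → EV44 and EV45 overlap.
EV43 starts after EV44 ends — done with EV44.
EV43 starts before EV45 ends → EV45 and EV43 overlap.
EV47 starts exactly when EV45 ends (back-to-back, no overlap) — done with EV45.
EV47 starts exactly when EV43 ends (back-to-back, no overlap) — done with EV43.
EV42 starts exactly when EV47 ends (back-to-back, no overlap) — done with EV47.
EV46 starts before EV42 ends → EV42 and EV46 overlap.
EV48 starts before EV42 ends → EV42 and EV48 overlap.
EV48 starts before EV46 ends → EV46 and EV48 overlap.
Overlapping pairs: EV40 & EV41, EV42 & EV46, EV42 & EV48, EV43 & EV45, EV44 & EV45, EV46 & EV48 — 6 in total.

6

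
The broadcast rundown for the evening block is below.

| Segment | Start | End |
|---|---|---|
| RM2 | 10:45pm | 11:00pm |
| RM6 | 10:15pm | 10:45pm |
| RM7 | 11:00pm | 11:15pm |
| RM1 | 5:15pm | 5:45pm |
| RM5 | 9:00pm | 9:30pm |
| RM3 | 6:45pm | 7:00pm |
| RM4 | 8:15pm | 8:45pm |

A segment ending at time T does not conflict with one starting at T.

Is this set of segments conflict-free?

Sorted by start: RM1, RM3, RM4, RM5, RM6, RM2, RM7.
RM3 starts after RM1 ends; RM1 is clear from here.
RM4 starts after RM3 ends; RM3 is clear from here.
RM5 starts after RM4 ends; RM4 is clear from here.
RM6 starts after RM5 ends; RM5 is clear from here.
RM2 starts exactly when RM6 ends (back-to-back, no overlap); RM6 is clear from here.
RM7 starts exactly when RM2 ends (back-to-back, no overlap).
Every pair is clear; the schedule has no overlaps.

Yes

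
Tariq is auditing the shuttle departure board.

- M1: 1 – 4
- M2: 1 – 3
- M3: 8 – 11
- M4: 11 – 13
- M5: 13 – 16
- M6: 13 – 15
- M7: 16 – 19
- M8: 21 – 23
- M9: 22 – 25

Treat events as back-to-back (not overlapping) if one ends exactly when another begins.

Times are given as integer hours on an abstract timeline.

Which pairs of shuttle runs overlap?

M1 & M2, M5 & M6, M8 & M9

Sorted by start: M1, M2, M3, M4, M5, M6, M7, M8, M9.
M2 starts before M1 ends → M1 and M2 overlap.
M3 starts after M1 ends, so nothing later overlaps M1 either.
M3 starts after M2 ends, so nothing later overlaps M2 either.
M4 starts exactly when M3 ends (back-to-back, no overlap), so nothing later overlaps M3 either.
M5 starts exactly when M4 ends (back-to-back, no overlap), so nothing later overlaps M4 either.
M6 starts before M5 ends → M5 and M6 overlap.
M7 starts exactly when M5 ends (back-to-back, no overlap), so nothing later overlaps M5 either.
M7 starts after M6 ends, so nothing later overlaps M6 either.
M8 starts after M7 ends, so nothing later overlaps M7 either.
M9 starts before M8 ends → M8 and M9 overlap.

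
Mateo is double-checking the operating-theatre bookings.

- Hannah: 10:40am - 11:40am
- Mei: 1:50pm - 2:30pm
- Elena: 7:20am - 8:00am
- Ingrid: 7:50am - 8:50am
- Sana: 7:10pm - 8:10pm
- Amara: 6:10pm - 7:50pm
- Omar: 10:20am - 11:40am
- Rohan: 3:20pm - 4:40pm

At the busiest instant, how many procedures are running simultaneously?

Walk through starts and ends in time order (an end at T is processed before a start at T):
7:20am start Elena → 1
7:50am start Ingrid → 2
8:00am end Elena → 1
8:50am end Ingrid → 0
10:20am start Omar → 1
10:40am start Hannah → 2
11:40am end Hannah → 1
11:40am end Omar → 0
1:50pm start Mei → 1
2:30pm end Mei → 0
3:20pm start Rohan → 1
4:40pm end Rohan → 0
6:10pm start Amara → 1
7:10pm start Sana → 2
7:50pm end Amara → 1
8:10pm end Sana → 0
Peak is 2, at 7:50am (Elena, Ingrid).

2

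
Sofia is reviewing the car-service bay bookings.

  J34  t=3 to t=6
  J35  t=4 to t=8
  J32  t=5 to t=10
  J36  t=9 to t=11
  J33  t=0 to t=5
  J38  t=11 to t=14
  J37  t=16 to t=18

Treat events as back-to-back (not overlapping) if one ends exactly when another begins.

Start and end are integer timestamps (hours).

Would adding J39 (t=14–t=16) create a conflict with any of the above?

No — it doesn't clash with anything

J33: ends t=5 at or before J39 starts t=14 → clear.
J34: ends t=6 at or before J39 starts t=14 → clear.
J35: ends t=8 at or before J39 starts t=14 → clear.
J32: ends t=10 at or before J39 starts t=14 → clear.
J36: ends t=11 at or before J39 starts t=14 → clear.
J38: ends t=14 at or before J39 starts t=14 → clear.
J37: starts t=16 at or after J39 ends t=16 → clear.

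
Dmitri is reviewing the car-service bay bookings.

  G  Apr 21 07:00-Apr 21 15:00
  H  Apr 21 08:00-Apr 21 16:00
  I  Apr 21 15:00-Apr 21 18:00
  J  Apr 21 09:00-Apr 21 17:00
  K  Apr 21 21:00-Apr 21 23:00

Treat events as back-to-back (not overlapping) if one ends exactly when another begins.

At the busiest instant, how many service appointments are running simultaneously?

3

Walk through starts and ends in time order (an end at T is processed before a start at T):
Apr 21 07:00 start G → 1
Apr 21 08:00 start H → 2
Apr 21 09:00 start J → 3
Apr 21 15:00 end G → 2
Apr 21 15:00 start I → 3
Apr 21 16:00 end H → 2
Apr 21 17:00 end J → 1
Apr 21 18:00 end I → 0
Apr 21 21:00 start K → 1
Apr 21 23:00 end K → 0
Peak is 3, at Apr 21 09:00 (G, H, J).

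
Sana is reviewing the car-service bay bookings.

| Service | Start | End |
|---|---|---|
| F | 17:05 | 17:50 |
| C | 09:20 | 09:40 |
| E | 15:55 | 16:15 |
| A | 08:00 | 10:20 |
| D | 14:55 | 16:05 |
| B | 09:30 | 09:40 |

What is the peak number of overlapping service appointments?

3

Sweep the timeline, counting +1 at each start and −1 at each end (ends before starts at a tie):
08:00 start A → 1
09:20 start C → 2
09:30 start B → 3
09:40 end B → 2
09:40 end C → 1
10:20 end A → 0
14:55 start D → 1
15:55 start E → 2
16:05 end D → 1
16:15 end E → 0
17:05 start F → 1
17:50 end F → 0
Peak is 3, at 09:30 (A, B, C).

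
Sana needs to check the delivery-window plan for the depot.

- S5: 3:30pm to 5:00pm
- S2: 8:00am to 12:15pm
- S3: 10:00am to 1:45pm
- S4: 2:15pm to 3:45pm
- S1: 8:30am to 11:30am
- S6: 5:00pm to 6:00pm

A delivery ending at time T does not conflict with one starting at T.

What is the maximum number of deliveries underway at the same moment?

3

Sweep the timeline, counting +1 at each start and −1 at each end (ends before starts at a tie):
8:00am start S2 → 1
8:30am start S1 → 2
10:00am start S3 → 3
11:30am end S1 → 2
12:15pm end S2 → 1
1:45pm end S3 → 0
2:15pm start S4 → 1
3:30pm start S5 → 2
3:45pm end S4 → 1
5:00pm end S5 → 0
5:00pm start S6 → 1
6:00pm end S6 → 0
Peak is 3, at 10:00am (S1, S2, S3).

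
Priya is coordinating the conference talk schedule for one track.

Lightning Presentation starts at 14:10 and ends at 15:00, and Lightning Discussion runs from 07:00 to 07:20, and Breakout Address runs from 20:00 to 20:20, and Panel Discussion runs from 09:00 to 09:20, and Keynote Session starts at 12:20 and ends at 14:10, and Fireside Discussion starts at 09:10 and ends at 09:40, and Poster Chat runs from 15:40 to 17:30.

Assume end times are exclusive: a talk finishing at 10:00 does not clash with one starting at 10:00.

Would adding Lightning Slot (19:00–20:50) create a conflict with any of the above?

Lightning Discussion: ends 07:20 at or before Lightning Slot starts 19:00 → clear.
Panel Discussion: ends 09:20 at or before Lightning Slot starts 19:00 → clear.
Fireside Discussion: ends 09:40 at or before Lightning Slot starts 19:00 → clear.
Keynote Session: ends 14:10 at or before Lightning Slot starts 19:00 → clear.
Lightning Presentation: ends 15:00 at or before Lightning Slot starts 19:00 → clear.
Poster Chat: ends 17:30 at or before Lightning Slot starts 19:00 → clear.
Breakout Address: starts 20:00 before Lightning Slot ends 20:50, and ends 20:20 after Lightning Slot starts 19:00 → overlap.
Lightning Slot overlaps Breakout Address.

Yes — it overlaps Breakout Address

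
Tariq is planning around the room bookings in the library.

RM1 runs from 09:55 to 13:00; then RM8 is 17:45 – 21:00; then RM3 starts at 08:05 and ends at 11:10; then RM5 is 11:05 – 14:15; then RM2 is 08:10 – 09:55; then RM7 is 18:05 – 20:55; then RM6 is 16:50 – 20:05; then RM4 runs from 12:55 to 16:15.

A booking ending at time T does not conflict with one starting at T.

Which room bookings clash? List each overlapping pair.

Sorted by start: RM3, RM2, RM1, RM5, RM4, RM6, RM8, RM7.
RM2 starts before RM3 ends → RM3 and RM2 overlap.
RM1 starts before RM3 ends → RM3 and RM1 overlap.
RM5 starts before RM3 ends → RM3 and RM5 overlap.
RM4 starts after RM3 ends; RM3 is clear from here.
RM1 starts exactly when RM2 ends (back-to-back, no overlap); RM2 is clear from here.
RM5 starts before RM1 ends → RM1 and RM5 overlap.
RM4 starts before RM1 ends → RM1 and RM4 overlap.
RM6 starts after RM1 ends; RM1 is clear from here.
RM4 starts before RM5 ends → RM5 and RM4 overlap.
RM6 starts after RM5 ends; RM5 is clear from here.
RM6 starts after RM4 ends; RM4 is clear from here.
RM8 starts before RM6 ends → RM6 and RM8 overlap.
RM7 starts before RM6 ends → RM6 and RM7 overlap.
RM7 starts before RM8 ends → RM8 and RM7 overlap.

RM1 & RM3, RM1 & RM4, RM1 & RM5, RM2 & RM3, RM3 & RM5, RM4 & RM5, RM6 & RM7, RM6 & RM8, RM7 & RM8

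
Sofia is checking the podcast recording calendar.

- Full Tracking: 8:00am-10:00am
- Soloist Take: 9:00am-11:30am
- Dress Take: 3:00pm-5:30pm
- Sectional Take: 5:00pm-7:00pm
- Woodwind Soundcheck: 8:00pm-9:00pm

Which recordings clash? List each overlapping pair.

Dress Take & Sectional Take, Full Tracking & Soloist Take

Check each pair: they overlap iff neither finishes before the other starts.
Sorted by start: Full Tracking, Soloist Take, Dress Take, Sectional Take, Woodwind Soundcheck.
Soloist Take starts before Full Tracking ends → Full Tracking and Soloist Take overlap.
Dress Take starts after Full Tracking ends — done with Full Tracking.
Dress Take starts after Soloist Take ends — done with Soloist Take.
Sectional Take starts before Dress Take ends → Dress Take and Sectional Take overlap.
Woodwind Soundcheck starts after Dress Take ends.
Woodwind Soundcheck starts after Sectional Take ends.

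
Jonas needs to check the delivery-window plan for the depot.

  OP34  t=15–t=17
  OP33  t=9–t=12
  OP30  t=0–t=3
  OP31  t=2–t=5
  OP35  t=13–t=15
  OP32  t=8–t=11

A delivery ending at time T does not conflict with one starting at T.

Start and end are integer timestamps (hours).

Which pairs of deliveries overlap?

OP30 & OP31, OP32 & OP33

Sorted by start: OP30, OP31, OP32, OP33, OP35, OP34.
OP31 starts before OP30 ends → OP30 and OP31 overlap.
OP32 starts after OP30 ends, so OP30 has no further overlaps.
OP32 starts after OP31 ends, so OP31 has no further overlaps.
OP33 starts before OP32 ends → OP32 and OP33 overlap.
OP35 starts after OP32 ends, so OP32 has no further overlaps.
OP35 starts after OP33 ends, so OP33 has no further overlaps.
OP34 starts exactly when OP35 ends (back-to-back, no overlap).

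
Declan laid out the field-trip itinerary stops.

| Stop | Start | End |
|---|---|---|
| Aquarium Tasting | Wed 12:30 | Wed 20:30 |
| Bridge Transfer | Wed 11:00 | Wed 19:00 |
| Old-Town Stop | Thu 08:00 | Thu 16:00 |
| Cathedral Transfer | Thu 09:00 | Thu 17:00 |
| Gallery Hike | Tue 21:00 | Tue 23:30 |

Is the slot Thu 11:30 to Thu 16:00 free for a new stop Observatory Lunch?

Gallery Hike: ends Tue 23:30 at or before Observatory Lunch starts Thu 11:30 → clear.
Bridge Transfer: ends Wed 19:00 at or before Observatory Lunch starts Thu 11:30 → clear.
Aquarium Tasting: ends Wed 20:30 at or before Observatory Lunch starts Thu 11:30 → clear.
Old-Town Stop: starts Thu 08:00 before Observatory Lunch ends Thu 16:00, and ends Thu 16:00 after Observatory Lunch starts Thu 11:30 → overlap.
Cathedral Transfer: starts Thu 09:00 before Observatory Lunch ends Thu 16:00, and ends Thu 17:00 after Observatory Lunch starts Thu 11:30 → overlap.
Observatory Lunch overlaps Cathedral Transfer, Old-Town Stop.

No — it overlaps Cathedral Transfer, Old-Town Stop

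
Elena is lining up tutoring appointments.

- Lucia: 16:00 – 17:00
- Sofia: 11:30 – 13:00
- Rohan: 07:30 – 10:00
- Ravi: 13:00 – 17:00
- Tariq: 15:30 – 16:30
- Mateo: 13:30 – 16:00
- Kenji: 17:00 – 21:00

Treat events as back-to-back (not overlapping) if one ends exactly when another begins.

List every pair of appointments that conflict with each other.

Lucia & Ravi, Lucia & Tariq, Mateo & Ravi, Mateo & Tariq, Ravi & Tariq

Sorted by start: Rohan, Sofia, Ravi, Mateo, Tariq, Lucia, Kenji.
Sofia starts after Rohan ends, so nothing later overlaps Rohan either.
Ravi starts exactly when Sofia ends (back-to-back, no overlap), so nothing later overlaps Sofia either.
Mateo starts before Ravi ends → Ravi and Mateo overlap.
Tariq starts before Ravi ends → Ravi and Tariq overlap.
Lucia starts before Ravi ends → Ravi and Lucia overlap.
Kenji starts exactly when Ravi ends (back-to-back, no overlap).
Tariq starts before Mateo ends → Mateo and Tariq overlap.
Lucia starts exactly when Mateo ends (back-to-back, no overlap), so nothing later overlaps Mateo either.
Lucia starts before Tariq ends → Tariq and Lucia overlap.
Kenji starts after Tariq ends.
Kenji starts exactly when Lucia ends (back-to-back, no overlap).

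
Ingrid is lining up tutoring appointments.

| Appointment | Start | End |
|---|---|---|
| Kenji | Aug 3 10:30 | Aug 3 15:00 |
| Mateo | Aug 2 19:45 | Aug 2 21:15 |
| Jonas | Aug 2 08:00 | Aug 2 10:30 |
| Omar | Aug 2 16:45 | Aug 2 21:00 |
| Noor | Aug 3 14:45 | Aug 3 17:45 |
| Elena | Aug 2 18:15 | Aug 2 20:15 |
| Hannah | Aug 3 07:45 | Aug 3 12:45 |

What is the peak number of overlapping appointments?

3

Sort all start/end points and keep a running count:
Aug 2 08:00 start Jonas → 1
Aug 2 10:30 end Jonas → 0
Aug 2 16:45 start Omar → 1
Aug 2 18:15 start Elena → 2
Aug 2 19:45 start Mateo → 3
Aug 2 20:15 end Elena → 2
Aug 2 21:00 end Omar → 1
Aug 2 21:15 end Mateo → 0
Aug 3 07:45 start Hannah → 1
Aug 3 10:30 start Kenji → 2
Aug 3 12:45 end Hannah → 1
Aug 3 14:45 start Noor → 2
Aug 3 15:00 end Kenji → 1
Aug 3 17:45 end Noor → 0
Peak is 3, at Aug 2 19:45 (Elena, Mateo, Omar).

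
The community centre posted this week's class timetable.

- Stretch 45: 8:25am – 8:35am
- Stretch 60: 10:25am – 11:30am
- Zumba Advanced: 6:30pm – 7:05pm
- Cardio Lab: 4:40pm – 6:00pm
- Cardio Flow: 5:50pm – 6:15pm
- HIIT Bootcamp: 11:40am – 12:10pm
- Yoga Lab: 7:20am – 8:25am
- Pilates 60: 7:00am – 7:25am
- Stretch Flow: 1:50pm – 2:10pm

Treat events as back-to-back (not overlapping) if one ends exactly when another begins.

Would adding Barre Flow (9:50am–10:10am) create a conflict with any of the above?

Pilates 60: ends 7:25am at or before Barre Flow starts 9:50am → clear.
Yoga Lab: ends 8:25am at or before Barre Flow starts 9:50am → clear.
Stretch 45: ends 8:35am at or before Barre Flow starts 9:50am → clear.
Stretch 60: starts 10:25am at or after Barre Flow ends 10:10am → clear.
HIIT Bootcamp: starts 11:40am at or after Barre Flow ends 10:10am → clear.
Stretch Flow: starts 1:50pm at or after Barre Flow ends 10:10am → clear.
Cardio Lab: starts 4:40pm at or after Barre Flow ends 10:10am → clear.
Cardio Flow: starts 5:50pm at or after Barre Flow ends 10:10am → clear.
Zumba Advanced: starts 6:30pm at or after Barre Flow ends 10:10am → clear.

No — it doesn't clash with anything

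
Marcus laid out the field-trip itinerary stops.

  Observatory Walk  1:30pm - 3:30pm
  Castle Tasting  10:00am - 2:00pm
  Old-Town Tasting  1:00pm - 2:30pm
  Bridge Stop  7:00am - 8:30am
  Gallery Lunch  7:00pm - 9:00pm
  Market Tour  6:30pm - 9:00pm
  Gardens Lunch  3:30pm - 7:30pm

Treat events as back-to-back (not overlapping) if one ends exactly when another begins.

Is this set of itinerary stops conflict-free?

No

Sorted by start: Bridge Stop, Castle Tasting, Old-Town Tasting, Observatory Walk, Gardens Lunch, Market Tour, Gallery Lunch.
Castle Tasting starts after Bridge Stop ends, so Bridge Stop has no further overlaps.
Old-Town Tasting starts before Castle Tasting ends → Castle Tasting and Old-Town Tasting overlap.
That's a conflict, so the schedule is not conflict-free.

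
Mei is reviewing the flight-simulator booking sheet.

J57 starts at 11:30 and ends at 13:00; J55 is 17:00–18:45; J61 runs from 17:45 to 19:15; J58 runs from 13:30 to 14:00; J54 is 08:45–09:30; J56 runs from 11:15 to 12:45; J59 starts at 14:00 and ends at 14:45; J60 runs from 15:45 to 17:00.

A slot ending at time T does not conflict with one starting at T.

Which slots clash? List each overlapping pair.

Check each pair: they overlap iff neither finishes before the other starts.
Sorted by start: J54, J56, J57, J58, J59, J60, J55, J61.
J56 starts after J54 ends, so nothing later overlaps J54 either.
J57 starts before J56 ends → J56 and J57 overlap.
J58 starts after J56 ends, so nothing later overlaps J56 either.
J58 starts after J57 ends, so nothing later overlaps J57 either.
J59 starts exactly when J58 ends (back-to-back, no overlap), so nothing later overlaps J58 either.
J60 starts after J59 ends, so nothing later overlaps J59 either.
J55 starts exactly when J60 ends (back-to-back, no overlap), so nothing later overlaps J60 either.
J61 starts before J55 ends → J55 and J61 overlap.

J55 & J61, J56 & J57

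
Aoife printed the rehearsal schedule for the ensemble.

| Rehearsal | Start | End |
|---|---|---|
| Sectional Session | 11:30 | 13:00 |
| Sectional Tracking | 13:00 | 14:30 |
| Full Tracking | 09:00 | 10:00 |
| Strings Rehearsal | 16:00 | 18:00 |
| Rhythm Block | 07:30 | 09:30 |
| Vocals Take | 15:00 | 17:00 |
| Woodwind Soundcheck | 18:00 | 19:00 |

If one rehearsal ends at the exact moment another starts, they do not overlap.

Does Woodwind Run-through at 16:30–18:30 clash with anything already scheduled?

Yes — it overlaps Strings Rehearsal, Vocals Take, Woodwind Soundcheck

Rhythm Block: ends 09:30 at or before Woodwind Run-through starts 16:30 → clear.
Full Tracking: ends 10:00 at or before Woodwind Run-through starts 16:30 → clear.
Sectional Session: ends 13:00 at or before Woodwind Run-through starts 16:30 → clear.
Sectional Tracking: ends 14:30 at or before Woodwind Run-through starts 16:30 → clear.
Vocals Take: starts 15:00 before Woodwind Run-through ends 18:30, and ends 17:00 after Woodwind Run-through starts 16:30 → overlap.
Strings Rehearsal: starts 16:00 before Woodwind Run-through ends 18:30, and ends 18:00 after Woodwind Run-through starts 16:30 → overlap.
Woodwind Soundcheck: starts 18:00 before Woodwind Run-through ends 18:30, and ends 19:00 after Woodwind Run-through starts 16:30 → overlap.
Woodwind Run-through overlaps Strings Rehearsal, Vocals Take, Woodwind Soundcheck.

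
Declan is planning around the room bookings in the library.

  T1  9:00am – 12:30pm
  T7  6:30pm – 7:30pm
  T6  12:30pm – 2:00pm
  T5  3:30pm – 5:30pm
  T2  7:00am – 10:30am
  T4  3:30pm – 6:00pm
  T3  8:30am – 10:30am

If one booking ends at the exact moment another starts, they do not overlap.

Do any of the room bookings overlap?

Yes

Check each pair: they overlap iff neither finishes before the other starts.
Sorted by start: T2, T3, T1, T6, T4, T5, T7.
T3 starts before T2 ends → T2 and T3 overlap.
That's a conflict, so the schedule is not conflict-free.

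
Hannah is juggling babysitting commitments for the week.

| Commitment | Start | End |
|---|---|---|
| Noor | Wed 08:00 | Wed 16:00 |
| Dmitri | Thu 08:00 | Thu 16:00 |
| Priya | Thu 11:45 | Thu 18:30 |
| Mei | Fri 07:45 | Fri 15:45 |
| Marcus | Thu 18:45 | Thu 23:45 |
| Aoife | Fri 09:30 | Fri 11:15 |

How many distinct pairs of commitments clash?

2

Two intervals overlap when each starts before the other ends.
Sorted by start: Noor, Dmitri, Priya, Marcus, Mei, Aoife.
Dmitri starts after Noor ends; Noor is clear from here.
Priya starts before Dmitri ends → Dmitri and Priya overlap.
Marcus starts after Dmitri ends; Dmitri is clear from here.
Marcus starts after Priya ends; Priya is clear from here.
Mei starts after Marcus ends; Marcus is clear from here.
Aoife starts before Mei ends → Mei and Aoife overlap.
Overlapping pairs: Aoife & Mei, Dmitri & Priya — 2 in total.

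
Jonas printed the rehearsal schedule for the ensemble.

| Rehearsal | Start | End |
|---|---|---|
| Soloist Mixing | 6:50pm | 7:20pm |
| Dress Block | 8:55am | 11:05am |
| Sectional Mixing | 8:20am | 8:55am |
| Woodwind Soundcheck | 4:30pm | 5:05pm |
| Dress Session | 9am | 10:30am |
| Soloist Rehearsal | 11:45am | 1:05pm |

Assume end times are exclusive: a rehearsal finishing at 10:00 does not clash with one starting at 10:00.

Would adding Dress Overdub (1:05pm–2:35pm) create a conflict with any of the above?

Sectional Mixing: ends 8:55am at or before Dress Overdub starts 1:05pm → clear.
Dress Block: ends 11:05am at or before Dress Overdub starts 1:05pm → clear.
Dress Session: ends 10:30am at or before Dress Overdub starts 1:05pm → clear.
Soloist Rehearsal: ends 1:05pm at or before Dress Overdub starts 1:05pm → clear.
Woodwind Soundcheck: starts 4:30pm at or after Dress Overdub ends 2:35pm → clear.
Soloist Mixing: starts 6:50pm at or after Dress Overdub ends 2:35pm → clear.

No — it doesn't clash with anything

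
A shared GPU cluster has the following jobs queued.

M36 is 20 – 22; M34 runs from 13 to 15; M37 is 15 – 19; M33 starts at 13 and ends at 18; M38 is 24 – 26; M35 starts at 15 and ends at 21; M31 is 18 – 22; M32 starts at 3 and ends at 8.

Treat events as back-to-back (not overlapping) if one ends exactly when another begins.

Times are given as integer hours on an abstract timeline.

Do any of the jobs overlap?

Yes

Sorted by start: M32, M33, M34, M35, M37, M31, M36, M38.
M33 starts after M32 ends; M32 is clear from here.
M34 starts before M33 ends → M33 and M34 overlap.
That's a conflict, so the schedule is not conflict-free.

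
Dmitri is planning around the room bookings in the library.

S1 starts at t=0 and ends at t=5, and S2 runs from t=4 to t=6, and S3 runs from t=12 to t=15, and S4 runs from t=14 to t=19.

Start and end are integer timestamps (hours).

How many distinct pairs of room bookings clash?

2

Check each pair: they overlap iff neither finishes before the other starts.
Sorted by start: S1, S2, S3, S4.
S2 starts before S1 ends → S1 and S2 overlap.
S3 starts after S1 ends, so nothing later overlaps S1 either.
S3 starts after S2 ends, so nothing later overlaps S2 either.
S4 starts before S3 ends → S3 and S4 overlap.
Overlapping pairs: S1 & S2, S3 & S4 — 2 in total.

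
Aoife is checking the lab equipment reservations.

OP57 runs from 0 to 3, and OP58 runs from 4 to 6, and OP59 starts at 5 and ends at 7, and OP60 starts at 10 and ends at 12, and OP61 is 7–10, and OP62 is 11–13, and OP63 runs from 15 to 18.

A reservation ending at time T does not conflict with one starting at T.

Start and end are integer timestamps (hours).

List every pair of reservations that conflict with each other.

OP58 & OP59, OP60 & OP62

Two intervals overlap when each starts before the other ends.
Sorted by start: OP57, OP58, OP59, OP61, OP60, OP62, OP63.
OP58 starts after OP57 ends; OP57 is clear from here.
OP59 starts before OP58 ends → OP58 and OP59 overlap.
OP61 starts after OP58 ends; OP58 is clear from here.
OP61 starts exactly when OP59 ends (back-to-back, no overlap); OP59 is clear from here.
OP60 starts exactly when OP61 ends (back-to-back, no overlap); OP61 is clear from here.
OP62 starts before OP60 ends → OP60 and OP62 overlap.
OP63 starts after OP60 ends.
OP63 starts after OP62 ends.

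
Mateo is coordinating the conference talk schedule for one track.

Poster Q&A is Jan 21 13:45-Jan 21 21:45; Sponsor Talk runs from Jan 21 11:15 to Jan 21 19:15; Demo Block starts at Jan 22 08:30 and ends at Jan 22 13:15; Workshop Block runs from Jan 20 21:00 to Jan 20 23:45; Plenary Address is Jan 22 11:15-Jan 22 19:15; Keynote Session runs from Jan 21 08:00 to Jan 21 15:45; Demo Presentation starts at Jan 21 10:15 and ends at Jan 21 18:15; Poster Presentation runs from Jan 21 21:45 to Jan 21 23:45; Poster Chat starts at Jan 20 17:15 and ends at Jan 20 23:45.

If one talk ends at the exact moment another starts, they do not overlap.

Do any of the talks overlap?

Sorted by start: Poster Chat, Workshop Block, Keynote Session, Demo Presentation, Sponsor Talk, Poster Q&A, Poster Presentation, Demo Block, Plenary Address.
Workshop Block starts before Poster Chat ends → Poster Chat and Workshop Block overlap.
That's a conflict, so the schedule is not conflict-free.

Yes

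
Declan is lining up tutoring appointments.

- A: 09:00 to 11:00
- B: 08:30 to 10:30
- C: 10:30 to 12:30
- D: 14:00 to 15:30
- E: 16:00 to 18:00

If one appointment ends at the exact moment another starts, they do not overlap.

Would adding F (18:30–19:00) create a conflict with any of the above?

B: ends 10:30 at or before F starts 18:30 → clear.
A: ends 11:00 at or before F starts 18:30 → clear.
C: ends 12:30 at or before F starts 18:30 → clear.
D: ends 15:30 at or before F starts 18:30 → clear.
E: ends 18:00 at or before F starts 18:30 → clear.

No — it doesn't clash with anything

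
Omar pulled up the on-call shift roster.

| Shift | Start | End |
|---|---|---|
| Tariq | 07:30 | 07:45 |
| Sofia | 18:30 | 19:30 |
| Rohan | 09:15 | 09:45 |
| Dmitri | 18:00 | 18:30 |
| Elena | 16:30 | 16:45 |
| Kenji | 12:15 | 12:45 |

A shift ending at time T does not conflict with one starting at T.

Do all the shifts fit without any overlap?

Yes

Sorted by start: Tariq, Rohan, Kenji, Elena, Dmitri, Sofia.
Rohan starts after Tariq ends, so Tariq has no further overlaps.
Kenji starts after Rohan ends, so Rohan has no further overlaps.
Elena starts after Kenji ends, so Kenji has no further overlaps.
Dmitri starts after Elena ends, so Elena has no further overlaps.
Sofia starts exactly when Dmitri ends (back-to-back, no overlap).
Every pair is clear; the schedule has no overlaps.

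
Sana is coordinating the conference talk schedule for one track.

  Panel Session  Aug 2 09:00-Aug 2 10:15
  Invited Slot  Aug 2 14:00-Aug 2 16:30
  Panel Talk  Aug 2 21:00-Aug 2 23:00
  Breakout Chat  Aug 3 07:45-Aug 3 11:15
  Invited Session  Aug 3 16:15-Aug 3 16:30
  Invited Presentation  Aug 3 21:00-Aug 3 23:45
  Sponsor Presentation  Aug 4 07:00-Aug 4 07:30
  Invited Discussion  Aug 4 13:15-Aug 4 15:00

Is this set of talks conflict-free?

Sorted by start: Panel Session, Invited Slot, Panel Talk, Breakout Chat, Invited Session, Invited Presentation, Sponsor Presentation, Invited Discussion.
Invited Slot starts after Panel Session ends, so Panel Session has no further overlaps.
Panel Talk starts after Invited Slot ends, so Invited Slot has no further overlaps.
Breakout Chat starts after Panel Talk ends, so Panel Talk has no further overlaps.
Invited Session starts after Breakout Chat ends, so Breakout Chat has no further overlaps.
Invited Presentation starts after Invited Session ends, so Invited Session has no further overlaps.
Sponsor Presentation starts after Invited Presentation ends, so Invited Presentation has no further overlaps.
Invited Discussion starts after Sponsor Presentation ends.
Every pair is clear; the schedule has no overlaps.

Yes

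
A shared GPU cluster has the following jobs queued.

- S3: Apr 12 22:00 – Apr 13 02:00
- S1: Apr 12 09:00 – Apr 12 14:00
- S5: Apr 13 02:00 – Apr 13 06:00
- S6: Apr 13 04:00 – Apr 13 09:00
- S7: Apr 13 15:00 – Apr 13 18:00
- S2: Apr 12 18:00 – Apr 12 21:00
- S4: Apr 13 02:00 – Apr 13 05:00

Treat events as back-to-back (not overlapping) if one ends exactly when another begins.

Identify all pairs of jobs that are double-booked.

Two intervals overlap when each starts before the other ends.
Sorted by start: S1, S2, S3, S4, S5, S6, S7.
S2 starts after S1 ends — done with S1.
S3 starts after S2 ends — done with S2.
S4 starts exactly when S3 ends (back-to-back, no overlap) — done with S3.
S5 starts before S4 ends → S4 and S5 overlap.
S6 starts before S4 ends → S4 and S6 overlap.
S7 starts after S4 ends.
S6 starts before S5 ends → S5 and S6 overlap.
S7 starts after S5 ends.
S7 starts after S6 ends.

S4 & S5, S4 & S6, S5 & S6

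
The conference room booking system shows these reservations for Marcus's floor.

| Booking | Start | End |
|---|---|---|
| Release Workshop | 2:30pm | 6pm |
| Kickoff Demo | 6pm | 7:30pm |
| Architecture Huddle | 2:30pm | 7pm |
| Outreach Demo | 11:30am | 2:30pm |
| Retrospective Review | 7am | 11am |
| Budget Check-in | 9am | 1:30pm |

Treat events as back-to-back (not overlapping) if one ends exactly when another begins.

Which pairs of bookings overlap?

Sorted by start: Retrospective Review, Budget Check-in, Outreach Demo, Architecture Huddle, Release Workshop, Kickoff Demo.
Budget Check-in starts before Retrospective Review ends → Retrospective Review and Budget Check-in overlap.
Outreach Demo starts after Retrospective Review ends; Retrospective Review is clear from here.
Outreach Demo starts before Budget Check-in ends → Budget Check-in and Outreach Demo overlap.
Architecture Huddle starts after Budget Check-in ends; Budget Check-in is clear from here.
Architecture Huddle starts exactly when Outreach Demo ends (back-to-back, no overlap); Outreach Demo is clear from here.
Release Workshop starts before Architecture Huddle ends → Architecture Huddle and Release Workshop overlap.
Kickoff Demo starts before Architecture Huddle ends → Architecture Huddle and Kickoff Demo overlap.
Kickoff Demo starts exactly when Release Workshop ends (back-to-back, no overlap).

Architecture Huddle & Kickoff Demo, Architecture Huddle & Release Workshop, Budget Check-in & Outreach Demo, Budget Check-in & Retrospective Review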